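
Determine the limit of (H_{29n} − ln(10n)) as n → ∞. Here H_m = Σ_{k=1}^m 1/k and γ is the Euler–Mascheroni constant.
lim = ln(29/10) + γ

By Euler-Maclaurin, H_m = ln m + γ + O(1/m). So
  H_{29n} − ln(10n) = ln(29n) + γ − ln(10n) + O(1/n)
                       = ln(29/10) + γ + O(1/n).
Hence the limit is ln(29/10) + γ.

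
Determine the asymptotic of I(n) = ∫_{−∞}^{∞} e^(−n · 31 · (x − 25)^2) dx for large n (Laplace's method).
I(n) = sqrt(π/(31n))

Here φ(x) = 31 · (x − 25)^2 has its unique minimum at x* = 25 with φ(x*) = 0 and φ''(x*) = 62. Laplace's method gives
  I(n) ~ e^(−n φ(x*)) · sqrt(2π / (n · φ''(x*))) = sqrt(2π / (62n)) = sqrt(π/(31n)).
This is exact: substituting u = (x − 25)·sqrt(31n) gives I(n) = (1/sqrt(31n)) ∫_{−∞}^{∞} e^(−u^2) du = sqrt(π/(31n)).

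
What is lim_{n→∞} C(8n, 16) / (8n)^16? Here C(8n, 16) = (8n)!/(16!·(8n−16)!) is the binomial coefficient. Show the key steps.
lim = 1/16! = 1/20922789888000

With N = 8n → ∞: C(N, 16) / N^16 = [N(N−1)…(N−15)] / (16! · N^16) = (1/16!) · 1 · (1 − 1/(8n)) · … · (1 − 15/(8n)). Each factor → 1 as N → ∞, so the limit is 1/16! = 1/20922789888000.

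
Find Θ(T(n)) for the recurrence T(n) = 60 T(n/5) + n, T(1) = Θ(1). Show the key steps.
T(n) = Θ(n^(log_5 60))

Master theorem: compare f(n) = n to n^(log_5 60) where log_5 60 ≈ 2.544. Since 1 < log_5 60, we have f(n) = O(n^(log_5 60 − ε)) for some ε > 0 — Case 1. Hence T(n) = Θ(n^(log_5 60)).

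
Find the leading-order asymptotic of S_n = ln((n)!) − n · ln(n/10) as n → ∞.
S_n ~ n · (ln 10 − 1) + O(ln n)

Stirling: ln((n)!) = n ln(n) − n + O(ln n).
  S_n = n ln(n) − n − n ln(n/10) + O(ln n)
      = n ln(n) − n ln n + n ln 10 − n + O(ln n)
      = n ln 10 − n + O(ln n)
      = n (ln 10 − 1) + O(ln n).
Numerically ln(10) − 1 ≈ 1.3026.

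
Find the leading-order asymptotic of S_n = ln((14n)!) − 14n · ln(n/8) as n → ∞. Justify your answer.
S_n ~ 14n · (ln 112 − 1) + O(ln n)

Stirling: ln((14n)!) = 14n ln(14n) − 14n + O(ln n).
  S_n = 14n ln(14n) − 14n − 14n ln(n/8) + O(ln n)
      = 14n ln(14n) − 14n ln n + 14n ln 8 − 14n + O(ln n)
      = 14n ln 14 + 14n ln 8 − 14n + O(ln n)
      = 14n (ln 112 − 1) + O(ln n).
Numerically ln(112) − 1 ≈ 3.7185.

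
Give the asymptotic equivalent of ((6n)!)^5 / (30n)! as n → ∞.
((6n)!)^5/(30n)! ~ ((2π·6n)^(4/2) / sqrt(5)) · 5^(−5·6n)  →  0

Write N = 6n. Stirling: N! ~ sqrt(2π N)(N/e)^N and (5N)! ~ sqrt(2π·5N)·(5N/e)^(5N).
  (N!)^5/(5N)! ~ (2π N)^(5/2) (N/e)^(5N) / [sqrt(2π·5N) (5N/e)^(5N)]
     = (2π N)^(5/2) / sqrt(2π·5N) · (N/(5N))^(5N)
     = (2π N)^((5−1)/2) / sqrt(5) · 5^(−5N).
Since 5^5 > 1, the factor 5^(−5N) decays exponentially, so the ratio → 0. Substituting N = 6n gives the stated form.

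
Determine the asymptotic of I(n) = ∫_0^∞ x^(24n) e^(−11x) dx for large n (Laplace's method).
I(n) ~ (sqrt(2π·24n) / 11) · (24n/(11e))^(24n)

Write the integrand as exp(24n ln x − 11x) and set f(x) = 24n ln x − 11x. Then f'(x) = 24n/x − 11 = 0 at x* = 24n/11, and f''(x*) = −24n/x*^2 = −11^2/(24n). Laplace's method (interior maximum) gives
  I(n) ~ e^(f(x*)) · sqrt(2π / |f''(x*)|)
        = exp(24n ln(24n/11) − 24n) · sqrt(2π · 24n / 11^2)
        = (24n/11)^(24n) e^(−24n) · sqrt(2π·24n) / 11
        = (sqrt(2π·24n) / 11) · (24n/(11e))^(24n).
This matches Γ(24n+1)/11^(24n+1) with Stirling applied to Γ.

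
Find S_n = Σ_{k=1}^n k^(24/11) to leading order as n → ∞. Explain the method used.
S_n ~ (11/35) · n^(35/11)

Integral comparison: Σ_{k=1}^n k^(24/11) = ∫_0^n x^(24/11) dx + O(n^(24/11)). The integral is n^(1 + 24/11) / (1 + 24/11) = n^((24+11)/11) / ((24+11)/11) = (11/35) · n^(35/11).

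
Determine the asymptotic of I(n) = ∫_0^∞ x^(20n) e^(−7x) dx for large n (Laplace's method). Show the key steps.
I(n) ~ (sqrt(2π·20n) / 7) · (20n/(7e))^(20n)

Write the integrand as exp(20n ln x − 7x) and set f(x) = 20n ln x − 7x. Then f'(x) = 20n/x − 7 = 0 at x* = 20n/7, and f''(x*) = −20n/x*^2 = −7^2/(20n). Laplace's method (interior maximum) gives
  I(n) ~ e^(f(x*)) · sqrt(2π / |f''(x*)|)
        = exp(20n ln(20n/7) − 20n) · sqrt(2π · 20n / 7^2)
        = (20n/7)^(20n) e^(−20n) · sqrt(2π·20n) / 7
        = (sqrt(2π·20n) / 7) · (20n/(7e))^(20n).
This matches Γ(20n+1)/7^(20n+1) with Stirling applied to Γ.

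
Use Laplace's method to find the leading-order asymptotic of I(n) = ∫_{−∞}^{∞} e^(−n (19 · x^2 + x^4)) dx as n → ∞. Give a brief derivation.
I(n) ~ sqrt(π/(19n))

φ(x) = 19 · x^2 + x^4 has its unique global minimum at x* = 0 (since φ'(x) = 38x + 4x^3 = 0 only at x = 0 for real x with both coefficients positive, and φ → ∞ as |x| → ∞). At x* = 0, φ(0) = 0 and φ''(0) = 38. Laplace's method then gives
  I(n) ~ sqrt(2π / (n · φ''(0))) · e^(−n φ(0)) = sqrt(2π / (38n)) = sqrt(π/(19n)).
The x^4 term contributes only at subleading order (an O(1/n) relative correction).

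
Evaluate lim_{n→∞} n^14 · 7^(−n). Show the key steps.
lim = 0

Exponentials with base > 1 dominate every fixed polynomial: for any fixed c, n^c / 7^n → 0 as n → ∞ (e.g. by the ratio test, or by writing 7^n = e^(n ln 7) and noting e^(n ln 7) / n^c → ∞). Hence n^14 · 7^(−n) = n^14 / 7^n → 0.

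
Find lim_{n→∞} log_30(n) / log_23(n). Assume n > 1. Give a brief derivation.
lim = ln(23) / ln(30) = log_30(23)

Change of base: log_30(n) = ln n / ln 30 and log_23(n) = ln n / ln 23. The ratio is (ln n / ln 30) · (ln 23 / ln n) = ln 23 / ln 30, a constant independent of n. So the limit is ln 23 / ln 30 = log_30(23).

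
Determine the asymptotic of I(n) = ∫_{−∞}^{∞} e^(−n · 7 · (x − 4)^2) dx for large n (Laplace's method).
I(n) = sqrt(π/(7n))

Here φ(x) = 7 · (x − 4)^2 has its unique minimum at x* = 4 with φ(x*) = 0 and φ''(x*) = 14. Laplace's method gives
  I(n) ~ e^(−n φ(x*)) · sqrt(2π / (n · φ''(x*))) = sqrt(2π / (14n)) = sqrt(π/(7n)).
This is exact: substituting u = (x − 4)·sqrt(7n) gives I(n) = (1/sqrt(7n)) ∫_{−∞}^{∞} e^(−u^2) du = sqrt(π/(7n)).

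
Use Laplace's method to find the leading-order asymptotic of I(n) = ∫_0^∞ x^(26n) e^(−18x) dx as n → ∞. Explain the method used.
I(n) ~ (sqrt(2π·26n) / 18) · (26n/(18e))^(26n)

Write the integrand as exp(26n ln x − 18x) and set f(x) = 26n ln x − 18x. Then f'(x) = 26n/x − 18 = 0 at x* = 26n/18, and f''(x*) = −26n/x*^2 = −18^2/(26n). Laplace's method (interior maximum) gives
  I(n) ~ e^(f(x*)) · sqrt(2π / |f''(x*)|)
        = exp(26n ln(26n/18) − 26n) · sqrt(2π · 26n / 18^2)
        = (26n/18)^(26n) e^(−26n) · sqrt(2π·26n) / 18
        = (sqrt(2π·26n) / 18) · (26n/(18e))^(26n).
This matches Γ(26n+1)/18^(26n+1) with Stirling applied to Γ.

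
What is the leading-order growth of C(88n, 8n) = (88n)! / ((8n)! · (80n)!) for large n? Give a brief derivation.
C(88n, 8n) ~ (285311670611/10000000000)^(8n) · sqrt(11/(20π·8n))

Write N = 8n. Apply Stirling to each factorial:
  (11N)! ~ sqrt(2π·11N) · (11N/e)^(11N),
  N! ~ sqrt(2π N) · (N/e)^N,
  (10N)! ~ sqrt(2π·10N) · (10N/e)^(10N).
The exponential factors combine to (11N)^(11N) / (N^N · (10N)^(10N)) = 11^(11N)/10^(10N) = (11^11/10^10)^N = (285311670611/10000000000)^N.
The square-root prefactors combine to sqrt(2π·11N) / (sqrt(2π N)·sqrt(2π·10N)) = sqrt(11 / (2π·10·N)) = sqrt(11/(20π·8n)).
Substituting N = 8n: C(88n, 8n) ~ (285311670611/10000000000)^(8n) · sqrt(11/(20π·8n)).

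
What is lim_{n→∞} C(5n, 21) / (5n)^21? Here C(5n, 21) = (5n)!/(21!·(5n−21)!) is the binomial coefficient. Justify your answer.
lim = 1/21! = 1/51090942171709440000

With N = 5n → ∞: C(N, 21) / N^21 = [N(N−1)…(N−20)] / (21! · N^21) = (1/21!) · 1 · (1 − 1/(5n)) · … · (1 − 20/(5n)). Each factor → 1 as N → ∞, so the limit is 1/21! = 1/51090942171709440000.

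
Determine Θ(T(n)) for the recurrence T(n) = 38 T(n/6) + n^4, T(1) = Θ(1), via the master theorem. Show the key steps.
T(n) = Θ(n^4)

log_6 38 ≈ 2.030. f(n) = n^4 dominates n^(log_6 38) since 4 > 2.030, and the regularity condition a·f(n/b) = 38·(n/6)^4 = (38/1296)·n^4 ≤ c·f(n) holds with c = 38/1296 ≈ 0.0293 < 1. So this is Case 3: T(n) = Θ(f(n)) = Θ(n^4).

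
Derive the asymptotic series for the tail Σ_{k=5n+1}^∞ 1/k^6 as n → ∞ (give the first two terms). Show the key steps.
Σ_{k>5n} 1/k^6 = 1/(5 · (5n)^5) − 1/(2 · (5n)^6) + O(1/(5n)^7)

Compare to the integral: ∫_{5n}^∞ x^(−6) dx = [−x^(−5)/5]_{5n}^∞ = 1/((6−1)·(5n)^5). The Euler-Maclaurin correction adds −f(5n)/2 = −1/(2·(5n)^6). Euler-Maclaurin then gives
  Σ_{k>5n} 1/k^6 = ∫_{5n}^∞ dx/x^6 − 1/(2·(5n)^6) + O(1/(5n)^7).
(Equivalently this is ζ(6) − Σ_{k≤5n} 1/k^6.)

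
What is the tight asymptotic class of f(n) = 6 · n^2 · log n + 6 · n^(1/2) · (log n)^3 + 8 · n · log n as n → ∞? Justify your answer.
f(n) ∈ Θ(n^2 · log n)

Compare the terms by growth order. For large n, n^a · (log n)^b dominates n^a' · (log n)^b' iff a > a', or (a = a' and b > b'). Ranking the 3 terms shows the dominant one is 6 · n^2 · log n. Hence f(n) ∈ Θ(n^2 · log n).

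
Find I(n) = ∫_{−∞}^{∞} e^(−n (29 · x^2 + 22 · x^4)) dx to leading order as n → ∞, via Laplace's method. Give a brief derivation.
I(n) ~ sqrt(π/(29n))

φ(x) = 29 · x^2 + 22 · x^4 has its unique global minimum at x* = 0 (since φ'(x) = 58x + 88x^3 = 0 only at x = 0 for real x with both coefficients positive, and φ → ∞ as |x| → ∞). At x* = 0, φ(0) = 0 and φ''(0) = 58. Laplace's method then gives
  I(n) ~ sqrt(2π / (n · φ''(0))) · e^(−n φ(0)) = sqrt(2π / (58n)) = sqrt(π/(29n)).
The 22 · x^4 term contributes only at subleading order (an O(1/n) relative correction).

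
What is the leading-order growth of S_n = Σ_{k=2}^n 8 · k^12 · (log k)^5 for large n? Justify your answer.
S_n ~ 8 · n^13 · (log n)^5 / 13

By integral comparison, S_n = ∫_1^n 8 · x^12 · (log x)^5 dx + O(n^12 · (log n)^5). For the integral, the leading term of ∫_1^n x^12 (log x)^5 dx is n^13/13 · (log n)^5 (by repeated integration by parts; each step lowers the log-exponent and produces a relatively O(1/log n) correction). Hence S_n ~ 8 · n^13 · (log n)^5 / 13.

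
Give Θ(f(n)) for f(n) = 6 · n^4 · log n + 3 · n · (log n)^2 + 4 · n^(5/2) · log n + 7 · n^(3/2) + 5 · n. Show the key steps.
f(n) ∈ Θ(n^4 · log n)

Compare the terms by growth order. For large n, n^a · (log n)^b dominates n^a' · (log n)^b' iff a > a', or (a = a' and b > b'). Ranking the 5 terms shows the dominant one is 6 · n^4 · log n. Hence f(n) ∈ Θ(n^4 · log n).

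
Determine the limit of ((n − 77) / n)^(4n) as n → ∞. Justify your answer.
lim = e^(−308)

Rewrite as (1 − 77/n)^(4n). By the standard limit (1 + x/n)^n → e^x, we have (1 − 77/n)^n → e^(−77), and raising to the 4th power gives e^(−308).
More precisely, ln[(1 − 77/n)^(4n)] = 4n · ln(1 − 77/n) = 4n · (-77/n + O(1/n^2)) = -308 + O(1/n) → -308.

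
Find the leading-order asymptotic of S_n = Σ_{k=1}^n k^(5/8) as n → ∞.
S_n ~ (8/13) · n^(13/8)

Integral comparison: Σ_{k=1}^n k^(5/8) = ∫_0^n x^(5/8) dx + O(n^(5/8)). The integral is n^(1 + 5/8) / (1 + 5/8) = n^((5+8)/8) / ((5+8)/8) = (8/13) · n^(13/8).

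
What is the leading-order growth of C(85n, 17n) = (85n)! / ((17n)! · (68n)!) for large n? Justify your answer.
C(85n, 17n) ~ (3125/256)^(17n) · sqrt(5/(8π·17n))

Write N = 17n. Apply Stirling to each factorial:
  (5N)! ~ sqrt(2π·5N) · (5N/e)^(5N),
  N! ~ sqrt(2π N) · (N/e)^N,
  (4N)! ~ sqrt(2π·4N) · (4N/e)^(4N).
The exponential factors combine to (5N)^(5N) / (N^N · (4N)^(4N)) = 5^(5N)/4^(4N) = (5^5/4^4)^N = (3125/256)^N.
The square-root prefactors combine to sqrt(2π·5N) / (sqrt(2π N)·sqrt(2π·4N)) = sqrt(5 / (2π·4·N)) = sqrt(5/(8π·17n)).
Substituting N = 17n: C(85n, 17n) ~ (3125/256)^(17n) · sqrt(5/(8π·17n)).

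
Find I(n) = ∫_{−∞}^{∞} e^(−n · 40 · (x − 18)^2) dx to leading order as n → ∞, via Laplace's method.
I(n) = sqrt(π/(40n))

Here φ(x) = 40 · (x − 18)^2 has its unique minimum at x* = 18 with φ(x*) = 0 and φ''(x*) = 80. Laplace's method gives
  I(n) ~ e^(−n φ(x*)) · sqrt(2π / (n · φ''(x*))) = sqrt(2π / (80n)) = sqrt(π/(40n)).
This is exact: substituting u = (x − 18)·sqrt(40n) gives I(n) = (1/sqrt(40n)) ∫_{−∞}^{∞} e^(−u^2) du = sqrt(π/(40n)).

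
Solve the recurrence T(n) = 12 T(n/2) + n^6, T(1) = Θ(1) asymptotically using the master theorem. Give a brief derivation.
T(n) = Θ(n^6)

log_2 12 ≈ 3.585. f(n) = n^6 dominates n^(log_2 12) since 6 > 3.585, and the regularity condition a·f(n/b) = 12·(n/2)^6 = (12/64)·n^6 ≤ c·f(n) holds with c = 12/64 ≈ 0.188 < 1. So this is Case 3: T(n) = Θ(f(n)) = Θ(n^6).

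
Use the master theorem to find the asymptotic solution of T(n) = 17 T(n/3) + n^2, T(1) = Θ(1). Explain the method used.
T(n) = Θ(n^(log_3 17))

Master theorem: compare f(n) = n^2 to n^(log_3 17) where log_3 17 ≈ 2.579. Since 2 < log_3 17, we have f(n) = O(n^(log_3 17 − ε)) for some ε > 0 — Case 1. Hence T(n) = Θ(n^(log_3 17)).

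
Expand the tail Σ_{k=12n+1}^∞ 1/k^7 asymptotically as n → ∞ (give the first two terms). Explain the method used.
Σ_{k>12n} 1/k^7 = 1/(6 · (12n)^6) − 1/(2 · (12n)^7) + O(1/(12n)^8)

Compare to the integral: ∫_{12n}^∞ x^(−7) dx = [−x^(−6)/6]_{12n}^∞ = 1/((7−1)·(12n)^6). The Euler-Maclaurin correction adds −f(12n)/2 = −1/(2·(12n)^7). Euler-Maclaurin then gives
  Σ_{k>12n} 1/k^7 = ∫_{12n}^∞ dx/x^7 − 1/(2·(12n)^7) + O(1/(12n)^8).
(Equivalently this is ζ(7) − Σ_{k≤12n} 1/k^7.)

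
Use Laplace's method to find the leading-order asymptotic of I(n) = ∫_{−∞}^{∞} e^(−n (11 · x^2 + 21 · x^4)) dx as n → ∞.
I(n) ~ sqrt(π/(11n))

φ(x) = 11 · x^2 + 21 · x^4 has its unique global minimum at x* = 0 (since φ'(x) = 22x + 84x^3 = 0 only at x = 0 for real x with both coefficients positive, and φ → ∞ as |x| → ∞). At x* = 0, φ(0) = 0 and φ''(0) = 22. Laplace's method then gives
  I(n) ~ sqrt(2π / (n · φ''(0))) · e^(−n φ(0)) = sqrt(2π / (22n)) = sqrt(π/(11n)).
The 21 · x^4 term contributes only at subleading order (an O(1/n) relative correction).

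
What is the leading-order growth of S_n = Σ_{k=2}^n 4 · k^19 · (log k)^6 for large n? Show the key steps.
S_n ~ n^20 · (log n)^6 / 5

By integral comparison, S_n = ∫_1^n 4 · x^19 · (log x)^6 dx + O(n^19 · (log n)^6). For the integral, the leading term of ∫_1^n x^19 (log x)^6 dx is n^20/20 · (log n)^6 (by repeated integration by parts; each step lowers the log-exponent and produces a relatively O(1/log n) correction). Hence S_n ~ n^20 · (log n)^6 / 5.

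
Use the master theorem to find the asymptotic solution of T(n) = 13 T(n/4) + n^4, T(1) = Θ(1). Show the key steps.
T(n) = Θ(n^4)

log_4 13 ≈ 1.850. f(n) = n^4 dominates n^(log_4 13) since 4 > 1.850, and the regularity condition a·f(n/b) = 13·(n/4)^4 = (13/256)·n^4 ≤ c·f(n) holds with c = 13/256 ≈ 0.0508 < 1. So this is Case 3: T(n) = Θ(f(n)) = Θ(n^4).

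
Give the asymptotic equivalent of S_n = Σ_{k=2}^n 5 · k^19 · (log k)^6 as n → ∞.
S_n ~ n^20 · (log n)^6 / 4

By integral comparison, S_n = ∫_1^n 5 · x^19 · (log x)^6 dx + O(n^19 · (log n)^6). For the integral, the leading term of ∫_1^n x^19 (log x)^6 dx is n^20/20 · (log n)^6 (by repeated integration by parts; each step lowers the log-exponent and produces a relatively O(1/log n) correction). Hence S_n ~ n^20 · (log n)^6 / 4.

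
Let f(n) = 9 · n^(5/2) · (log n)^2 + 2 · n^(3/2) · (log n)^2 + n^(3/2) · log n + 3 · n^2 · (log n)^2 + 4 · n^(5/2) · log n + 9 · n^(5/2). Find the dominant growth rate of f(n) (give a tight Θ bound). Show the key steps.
f(n) ∈ Θ(n^(5/2) · (log n)^2)

Compare the terms by growth order. For large n, n^a · (log n)^b dominates n^a' · (log n)^b' iff a > a', or (a = a' and b > b'). Ranking the 6 terms shows the dominant one is 9 · n^(5/2) · (log n)^2. Hence f(n) ∈ Θ(n^(5/2) · (log n)^2).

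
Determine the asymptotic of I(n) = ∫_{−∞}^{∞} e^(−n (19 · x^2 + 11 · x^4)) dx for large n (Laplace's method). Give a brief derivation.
I(n) ~ sqrt(π/(19n))

φ(x) = 19 · x^2 + 11 · x^4 has its unique global minimum at x* = 0 (since φ'(x) = 38x + 44x^3 = 0 only at x = 0 for real x with both coefficients positive, and φ → ∞ as |x| → ∞). At x* = 0, φ(0) = 0 and φ''(0) = 38. Laplace's method then gives
  I(n) ~ sqrt(2π / (n · φ''(0))) · e^(−n φ(0)) = sqrt(2π / (38n)) = sqrt(π/(19n)).
The 11 · x^4 term contributes only at subleading order (an O(1/n) relative correction).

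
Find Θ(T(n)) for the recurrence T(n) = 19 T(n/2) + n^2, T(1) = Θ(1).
T(n) = Θ(n^(log_2 19))

Master theorem: compare f(n) = n^2 to n^(log_2 19) where log_2 19 ≈ 4.248. Since 2 < log_2 19, we have f(n) = O(n^(log_2 19 − ε)) for some ε > 0 — Case 1. Hence T(n) = Θ(n^(log_2 19)).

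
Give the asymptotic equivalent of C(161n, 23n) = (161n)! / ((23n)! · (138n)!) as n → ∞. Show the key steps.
C(161n, 23n) ~ (823543/46656)^(23n) · sqrt(7/(12π·23n))

Write N = 23n. Apply Stirling to each factorial:
  (7N)! ~ sqrt(2π·7N) · (7N/e)^(7N),
  N! ~ sqrt(2π N) · (N/e)^N,
  (6N)! ~ sqrt(2π·6N) · (6N/e)^(6N).
The exponential factors combine to (7N)^(7N) / (N^N · (6N)^(6N)) = 7^(7N)/6^(6N) = (7^7/6^6)^N = (823543/46656)^N.
The square-root prefactors combine to sqrt(2π·7N) / (sqrt(2π N)·sqrt(2π·6N)) = sqrt(7 / (2π·6·N)) = sqrt(7/(12π·23n)).
Substituting N = 23n: C(161n, 23n) ~ (823543/46656)^(23n) · sqrt(7/(12π·23n)).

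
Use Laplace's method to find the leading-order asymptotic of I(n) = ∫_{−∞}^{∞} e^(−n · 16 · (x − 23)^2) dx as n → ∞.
I(n) = sqrt(π/(16n))

Here φ(x) = 16 · (x − 23)^2 has its unique minimum at x* = 23 with φ(x*) = 0 and φ''(x*) = 32. Laplace's method gives
  I(n) ~ e^(−n φ(x*)) · sqrt(2π / (n · φ''(x*))) = sqrt(2π / (32n)) = sqrt(π/(16n)).
This is exact: substituting u = (x − 23)·sqrt(16n) gives I(n) = (1/sqrt(16n)) ∫_{−∞}^{∞} e^(−u^2) du = sqrt(π/(16n)).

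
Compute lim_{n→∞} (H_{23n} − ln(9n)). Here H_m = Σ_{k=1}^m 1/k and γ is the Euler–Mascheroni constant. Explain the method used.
lim = ln(23/9) + γ

By Euler-Maclaurin, H_m = ln m + γ + O(1/m). So
  H_{23n} − ln(9n) = ln(23n) + γ − ln(9n) + O(1/n)
                       = ln(23/9) + γ + O(1/n).
Hence the limit is ln(23/9) + γ.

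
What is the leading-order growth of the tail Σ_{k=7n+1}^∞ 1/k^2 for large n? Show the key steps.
Σ_{k>7n} 1/k^2 ~ 1/(1 · (7n))

Compare to the integral: ∫_{7n}^∞ x^(−2) dx = [−x^(−1)/1]_{7n}^∞ = 1/((2−1)·(7n)). Euler-Maclaurin then gives
  Σ_{k>7n} 1/k^2 = ∫_{7n}^∞ dx/x^2 − 1/(2·(7n)^2) + O(1/(7n)^3).
(Equivalently this is ζ(2) − Σ_{k≤7n} 1/k^2.)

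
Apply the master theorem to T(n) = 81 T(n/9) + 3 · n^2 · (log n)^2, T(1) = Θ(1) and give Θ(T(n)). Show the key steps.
T(n) = Θ(n^2 · (log n)^3)

Here log_9 81 = 2 and f(n) = 3 · n^2 · (log n)^2 = Θ(n^(log_9 81) · (log n)^2). This is the extended Case 2 of the master theorem (f matches the critical exponent up to log factors), giving T(n) = Θ(n^(log_9 81) · (log n)^(2+1)) = Θ(n^2 · (log n)^3).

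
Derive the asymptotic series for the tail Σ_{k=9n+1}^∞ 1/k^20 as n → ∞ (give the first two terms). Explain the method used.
Σ_{k>9n} 1/k^20 = 1/(19 · (9n)^19) − 1/(2 · (9n)^20) + O(1/(9n)^21)

Compare to the integral: ∫_{9n}^∞ x^(−20) dx = [−x^(−19)/19]_{9n}^∞ = 1/((20−1)·(9n)^19). The Euler-Maclaurin correction adds −f(9n)/2 = −1/(2·(9n)^20). Euler-Maclaurin then gives
  Σ_{k>9n} 1/k^20 = ∫_{9n}^∞ dx/x^20 − 1/(2·(9n)^20) + O(1/(9n)^21).
(Equivalently this is ζ(20) − Σ_{k≤9n} 1/k^20.)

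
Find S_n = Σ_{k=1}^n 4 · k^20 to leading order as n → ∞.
S_n ~ 4 · n^21 / 21

By integral comparison (Euler-Maclaurin), Σ_{k=1}^n 4 · k^20 = 4 · ∫_0^n x^20 dx + O(n^20) = 4 · n^21/21 + O(n^20). (Equivalently, Faulhaber's formula gives the same leading term.)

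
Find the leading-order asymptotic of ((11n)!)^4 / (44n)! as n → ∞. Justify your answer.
((11n)!)^4/(44n)! ~ ((2π·11n)^(3/2) / 2) · 4^(−4·11n)  →  0

Write N = 11n. Stirling: N! ~ sqrt(2π N)(N/e)^N and (4N)! ~ sqrt(2π·4N)·(4N/e)^(4N).
  (N!)^4/(4N)! ~ (2π N)^(4/2) (N/e)^(4N) / [sqrt(2π·4N) (4N/e)^(4N)]
     = (2π N)^(4/2) / sqrt(2π·4N) · (N/(4N))^(4N)
     = (2π N)^((4−1)/2) / 2 · 4^(−4N).
Since 4^4 > 1, the factor 4^(−4N) decays exponentially, so the ratio → 0. Substituting N = 11n gives the stated form.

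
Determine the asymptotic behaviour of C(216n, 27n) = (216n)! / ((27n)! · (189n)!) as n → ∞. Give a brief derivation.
C(216n, 27n) ~ (16777216/823543)^(27n) · sqrt(4/(7π·27n))

Write N = 27n. Apply Stirling to each factorial:
  (8N)! ~ sqrt(2π·8N) · (8N/e)^(8N),
  N! ~ sqrt(2π N) · (N/e)^N,
  (7N)! ~ sqrt(2π·7N) · (7N/e)^(7N).
The exponential factors combine to (8N)^(8N) / (N^N · (7N)^(7N)) = 8^(8N)/7^(7N) = (8^8/7^7)^N = (16777216/823543)^N.
The square-root prefactors combine to sqrt(2π·8N) / (sqrt(2π N)·sqrt(2π·7N)) = sqrt(8 / (2π·7·N)) = sqrt(4/(7π·27n)).
Substituting N = 27n: C(216n, 27n) ~ (16777216/823543)^(27n) · sqrt(4/(7π·27n)).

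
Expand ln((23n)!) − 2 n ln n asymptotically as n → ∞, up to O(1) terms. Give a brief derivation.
ln((23n)!) − 2 n ln n = 21 n ln n + 23(ln 23 − 1) n + (1/2) ln(2π·23n) + O(1/n)

Stirling: ln((23n)!) = 23n ln(23n) − 23n + (1/2) ln(2π·23n) + O(1/n).
Expand 23n ln(23n) = 23n (ln n + ln 23) = 23n ln n + 23n ln 23.
Subtract 2n ln n: leading term is (23 − 2) n ln n = 21 n ln n. The next term is 23n ln 23 − 23n = 23(ln 23 − 1) n. Then the (1/2) ln(2π·23n) correction.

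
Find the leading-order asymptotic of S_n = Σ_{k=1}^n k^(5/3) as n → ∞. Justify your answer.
S_n ~ (3/8) · n^(8/3)

Integral comparison: Σ_{k=1}^n k^(5/3) = ∫_0^n x^(5/3) dx + O(n^(5/3)). The integral is n^(1 + 5/3) / (1 + 5/3) = n^((5+3)/3) / ((5+3)/3) = (3/8) · n^(8/3).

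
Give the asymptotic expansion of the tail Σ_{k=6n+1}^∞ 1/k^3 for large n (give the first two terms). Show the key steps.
Σ_{k>6n} 1/k^3 = 1/(2 · (6n)^2) − 1/(2 · (6n)^3) + O(1/(6n)^4)

Compare to the integral: ∫_{6n}^∞ x^(−3) dx = [−x^(−2)/2]_{6n}^∞ = 1/((3−1)·(6n)^2). The Euler-Maclaurin correction adds −f(6n)/2 = −1/(2·(6n)^3). Euler-Maclaurin then gives
  Σ_{k>6n} 1/k^3 = ∫_{6n}^∞ dx/x^3 − 1/(2·(6n)^3) + O(1/(6n)^4).
(Equivalently this is ζ(3) − Σ_{k≤6n} 1/k^3.)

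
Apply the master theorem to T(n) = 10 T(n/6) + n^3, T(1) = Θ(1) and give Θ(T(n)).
T(n) = Θ(n^3)

log_6 10 ≈ 1.285. f(n) = n^3 dominates n^(log_6 10) since 3 > 1.285, and the regularity condition a·f(n/b) = 10·(n/6)^3 = (10/216)·n^3 ≤ c·f(n) holds with c = 10/216 ≈ 0.0463 < 1. So this is Case 3: T(n) = Θ(f(n)) = Θ(n^3).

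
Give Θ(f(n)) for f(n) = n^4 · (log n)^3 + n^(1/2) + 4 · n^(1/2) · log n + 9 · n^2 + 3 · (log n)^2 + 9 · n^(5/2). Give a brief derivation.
f(n) ∈ Θ(n^4 · (log n)^3)

Compare the terms by growth order. For large n, n^a · (log n)^b dominates n^a' · (log n)^b' iff a > a', or (a = a' and b > b'). Ranking the 6 terms shows the dominant one is n^4 · (log n)^3. Hence f(n) ∈ Θ(n^4 · (log n)^3).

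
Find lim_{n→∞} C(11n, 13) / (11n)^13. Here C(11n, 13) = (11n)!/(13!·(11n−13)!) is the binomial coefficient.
lim = 1/13! = 1/6227020800

With N = 11n → ∞: C(N, 13) / N^13 = [N(N−1)…(N−12)] / (13! · N^13) = (1/13!) · 1 · (1 − 1/(11n)) · … · (1 − 12/(11n)). Each factor → 1 as N → ∞, so the limit is 1/13! = 1/6227020800.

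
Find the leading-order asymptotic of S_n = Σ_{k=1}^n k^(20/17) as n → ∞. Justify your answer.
S_n ~ (17/37) · n^(37/17)

Integral comparison: Σ_{k=1}^n k^(20/17) = ∫_0^n x^(20/17) dx + O(n^(20/17)). The integral is n^(1 + 20/17) / (1 + 20/17) = n^((20+17)/17) / ((20+17)/17) = (17/37) · n^(37/17).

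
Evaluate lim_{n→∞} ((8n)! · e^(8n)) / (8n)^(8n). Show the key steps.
lim = ∞

Stirling: (8n)! ~ sqrt(2π·8n) · (8n/e)^(8n). Hence
  (8n)! · e^(8n) / (8n)^(8n) ~ sqrt(2π·8n) = sqrt(2π·8) · sqrt(n) → ∞.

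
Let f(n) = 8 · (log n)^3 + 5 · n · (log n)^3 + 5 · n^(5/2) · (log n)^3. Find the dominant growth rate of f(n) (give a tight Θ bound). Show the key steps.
f(n) ∈ Θ(n^(5/2) · (log n)^3)

Compare the terms by growth order. For large n, n^a · (log n)^b dominates n^a' · (log n)^b' iff a > a', or (a = a' and b > b'). Ranking the 3 terms shows the dominant one is 5 · n^(5/2) · (log n)^3. Hence f(n) ∈ Θ(n^(5/2) · (log n)^3).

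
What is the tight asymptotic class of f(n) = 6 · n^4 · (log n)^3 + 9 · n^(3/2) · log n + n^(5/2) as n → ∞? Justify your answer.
f(n) ∈ Θ(n^4 · (log n)^3)

Compare the terms by growth order. For large n, n^a · (log n)^b dominates n^a' · (log n)^b' iff a > a', or (a = a' and b > b'). Ranking the 3 terms shows the dominant one is 6 · n^4 · (log n)^3. Hence f(n) ∈ Θ(n^4 · (log n)^3).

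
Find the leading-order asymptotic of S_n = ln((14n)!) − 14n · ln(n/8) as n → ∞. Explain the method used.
S_n ~ 14n · (ln 112 − 1) + O(ln n)

Stirling: ln((14n)!) = 14n ln(14n) − 14n + O(ln n).
  S_n = 14n ln(14n) − 14n − 14n ln(n/8) + O(ln n)
      = 14n ln(14n) − 14n ln n + 14n ln 8 − 14n + O(ln n)
      = 14n ln 14 + 14n ln 8 − 14n + O(ln n)
      = 14n (ln 112 − 1) + O(ln n).
Numerically ln(112) − 1 ≈ 3.7185.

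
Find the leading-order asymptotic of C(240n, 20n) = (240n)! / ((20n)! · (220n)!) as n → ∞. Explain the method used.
C(240n, 20n) ~ (8916100448256/285311670611)^(20n) · sqrt(6/(11π·20n))

Write N = 20n. Apply Stirling to each factorial:
  (12N)! ~ sqrt(2π·12N) · (12N/e)^(12N),
  N! ~ sqrt(2π N) · (N/e)^N,
  (11N)! ~ sqrt(2π·11N) · (11N/e)^(11N).
The exponential factors combine to (12N)^(12N) / (N^N · (11N)^(11N)) = 12^(12N)/11^(11N) = (12^12/11^11)^N = (8916100448256/285311670611)^N.
The square-root prefactors combine to sqrt(2π·12N) / (sqrt(2π N)·sqrt(2π·11N)) = sqrt(12 / (2π·11·N)) = sqrt(6/(11π·20n)).
Substituting N = 20n: C(240n, 20n) ~ (8916100448256/285311670611)^(20n) · sqrt(6/(11π·20n)).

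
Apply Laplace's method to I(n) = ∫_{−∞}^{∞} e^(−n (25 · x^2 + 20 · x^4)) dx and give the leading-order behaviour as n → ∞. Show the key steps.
I(n) ~ sqrt(π/(25n))

φ(x) = 25 · x^2 + 20 · x^4 has its unique global minimum at x* = 0 (since φ'(x) = 50x + 80x^3 = 0 only at x = 0 for real x with both coefficients positive, and φ → ∞ as |x| → ∞). At x* = 0, φ(0) = 0 and φ''(0) = 50. Laplace's method then gives
  I(n) ~ sqrt(2π / (n · φ''(0))) · e^(−n φ(0)) = sqrt(2π / (50n)) = sqrt(π/(25n)).
The 20 · x^4 term contributes only at subleading order (an O(1/n) relative correction).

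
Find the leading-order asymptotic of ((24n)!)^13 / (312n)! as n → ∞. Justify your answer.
((24n)!)^13/(312n)! ~ ((2π·24n)^(12/2) / sqrt(13)) · 13^(−13·24n)  →  0

Write N = 24n. Stirling: N! ~ sqrt(2π N)(N/e)^N and (13N)! ~ sqrt(2π·13N)·(13N/e)^(13N).
  (N!)^13/(13N)! ~ (2π N)^(13/2) (N/e)^(13N) / [sqrt(2π·13N) (13N/e)^(13N)]
     = (2π N)^(13/2) / sqrt(2π·13N) · (N/(13N))^(13N)
     = (2π N)^((13−1)/2) / sqrt(13) · 13^(−13N).
Since 13^13 > 1, the factor 13^(−13N) decays exponentially, so the ratio → 0. Substituting N = 24n gives the stated form.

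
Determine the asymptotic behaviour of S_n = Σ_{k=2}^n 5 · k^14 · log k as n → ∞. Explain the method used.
S_n ~ n^15 log n / 3 − n^15 / 45

By integral comparison, S_n = ∫_1^n 5 · x^14 · log x dx + O(n^14 · log n). For the integral, ∫ x^14 log x dx = n^15 log n / 15 − n^15/225 (integration by parts). Hence S_n ~ n^15 log n / 3 − n^15 / 45.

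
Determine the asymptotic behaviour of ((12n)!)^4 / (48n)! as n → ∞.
((12n)!)^4/(48n)! ~ ((2π·12n)^(3/2) / 2) · 4^(−4·12n)  →  0

Write N = 12n. Stirling: N! ~ sqrt(2π N)(N/e)^N and (4N)! ~ sqrt(2π·4N)·(4N/e)^(4N).
  (N!)^4/(4N)! ~ (2π N)^(4/2) (N/e)^(4N) / [sqrt(2π·4N) (4N/e)^(4N)]
     = (2π N)^(4/2) / sqrt(2π·4N) · (N/(4N))^(4N)
     = (2π N)^((4−1)/2) / 2 · 4^(−4N).
Since 4^4 > 1, the factor 4^(−4N) decays exponentially, so the ratio → 0. Substituting N = 12n gives the stated form.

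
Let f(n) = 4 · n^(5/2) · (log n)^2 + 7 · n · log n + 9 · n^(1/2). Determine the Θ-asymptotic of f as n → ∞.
f(n) ∈ Θ(n^(5/2) · (log n)^2)

Compare the terms by growth order. For large n, n^a · (log n)^b dominates n^a' · (log n)^b' iff a > a', or (a = a' and b > b'). Ranking the 3 terms shows the dominant one is 4 · n^(5/2) · (log n)^2. Hence f(n) ∈ Θ(n^(5/2) · (log n)^2).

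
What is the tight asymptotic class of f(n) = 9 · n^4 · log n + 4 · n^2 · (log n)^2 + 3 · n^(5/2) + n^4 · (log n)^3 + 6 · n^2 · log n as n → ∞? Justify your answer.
f(n) ∈ Θ(n^4 · (log n)^3)

Compare the terms by growth order. For large n, n^a · (log n)^b dominates n^a' · (log n)^b' iff a > a', or (a = a' and b > b'). Ranking the 5 terms shows the dominant one is n^4 · (log n)^3. Hence f(n) ∈ Θ(n^4 · (log n)^3).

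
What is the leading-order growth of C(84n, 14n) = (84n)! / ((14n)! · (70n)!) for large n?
C(84n, 14n) ~ (46656/3125)^(14n) · sqrt(3/(5π·14n))

Write N = 14n. Apply Stirling to each factorial:
  (6N)! ~ sqrt(2π·6N) · (6N/e)^(6N),
  N! ~ sqrt(2π N) · (N/e)^N,
  (5N)! ~ sqrt(2π·5N) · (5N/e)^(5N).
The exponential factors combine to (6N)^(6N) / (N^N · (5N)^(5N)) = 6^(6N)/5^(5N) = (6^6/5^5)^N = (46656/3125)^N.
The square-root prefactors combine to sqrt(2π·6N) / (sqrt(2π N)·sqrt(2π·5N)) = sqrt(6 / (2π·5·N)) = sqrt(3/(5π·14n)).
Substituting N = 14n: C(84n, 14n) ~ (46656/3125)^(14n) · sqrt(3/(5π·14n)).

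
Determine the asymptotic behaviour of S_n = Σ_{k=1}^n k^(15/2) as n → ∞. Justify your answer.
S_n ~ (2/17) · n^(17/2)

Integral comparison: Σ_{k=1}^n k^(15/2) = ∫_0^n x^(15/2) dx + O(n^(15/2)). The integral is n^(1 + 15/2) / (1 + 15/2) = n^((15+2)/2) / ((15+2)/2) = (2/17) · n^(17/2).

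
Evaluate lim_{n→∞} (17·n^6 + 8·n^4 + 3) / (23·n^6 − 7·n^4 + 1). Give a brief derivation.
lim = 17/23

For large n the leading n^6 terms dominate both numerator and denominator. Dividing top and bottom by n^6, every other term tends to 0, leaving 17/23.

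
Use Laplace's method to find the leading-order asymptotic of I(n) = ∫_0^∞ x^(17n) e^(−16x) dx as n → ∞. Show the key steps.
I(n) ~ (sqrt(2π·17n) / 16) · (17n/(16e))^(17n)

Write the integrand as exp(17n ln x − 16x) and set f(x) = 17n ln x − 16x. Then f'(x) = 17n/x − 16 = 0 at x* = 17n/16, and f''(x*) = −17n/x*^2 = −16^2/(17n). Laplace's method (interior maximum) gives
  I(n) ~ e^(f(x*)) · sqrt(2π / |f''(x*)|)
        = exp(17n ln(17n/16) − 17n) · sqrt(2π · 17n / 16^2)
        = (17n/16)^(17n) e^(−17n) · sqrt(2π·17n) / 16
        = (sqrt(2π·17n) / 16) · (17n/(16e))^(17n).
This matches Γ(17n+1)/16^(17n+1) with Stirling applied to Γ.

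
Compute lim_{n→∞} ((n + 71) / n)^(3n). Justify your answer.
lim = e^213

Rewrite as (1 + 71/n)^(3n). By the standard limit (1 + x/n)^n → e^x, we have (1 + 71/n)^n → e^71, and raising to the 3rd power gives e^213.
More precisely, ln[(1 + 71/n)^(3n)] = 3n · ln(1 + 71/n) = 3n · (71/n + O(1/n^2)) = 213 + O(1/n) → 213.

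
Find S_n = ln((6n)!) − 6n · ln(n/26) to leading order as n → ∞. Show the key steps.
S_n ~ 6n · (ln 156 − 1) + O(ln n)

Stirling: ln((6n)!) = 6n ln(6n) − 6n + O(ln n).
  S_n = 6n ln(6n) − 6n − 6n ln(n/26) + O(ln n)
      = 6n ln(6n) − 6n ln n + 6n ln 26 − 6n + O(ln n)
      = 6n ln 6 + 6n ln 26 − 6n + O(ln n)
      = 6n (ln 156 − 1) + O(ln n).
Numerically ln(156) − 1 ≈ 4.0499.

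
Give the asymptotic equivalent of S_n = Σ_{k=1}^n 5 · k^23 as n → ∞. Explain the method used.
S_n ~ 5 · n^24 / 24

By integral comparison (Euler-Maclaurin), Σ_{k=1}^n 5 · k^23 = 5 · ∫_0^n x^23 dx + O(n^23) = 5 · n^24/24 + O(n^23). (Equivalently, Faulhaber's formula gives the same leading term.)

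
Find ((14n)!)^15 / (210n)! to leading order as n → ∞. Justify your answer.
((14n)!)^15/(210n)! ~ ((2π·14n)^(14/2) / sqrt(15)) · 15^(−15·14n)  →  0

Write N = 14n. Stirling: N! ~ sqrt(2π N)(N/e)^N and (15N)! ~ sqrt(2π·15N)·(15N/e)^(15N).
  (N!)^15/(15N)! ~ (2π N)^(15/2) (N/e)^(15N) / [sqrt(2π·15N) (15N/e)^(15N)]
     = (2π N)^(15/2) / sqrt(2π·15N) · (N/(15N))^(15N)
     = (2π N)^((15−1)/2) / sqrt(15) · 15^(−15N).
Since 15^15 > 1, the factor 15^(−15N) decays exponentially, so the ratio → 0. Substituting N = 14n gives the stated form.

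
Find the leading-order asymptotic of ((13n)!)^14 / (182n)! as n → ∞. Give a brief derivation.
((13n)!)^14/(182n)! ~ ((2π·13n)^(13/2) / sqrt(14)) · 14^(−14·13n)  →  0

Write N = 13n. Stirling: N! ~ sqrt(2π N)(N/e)^N and (14N)! ~ sqrt(2π·14N)·(14N/e)^(14N).
  (N!)^14/(14N)! ~ (2π N)^(14/2) (N/e)^(14N) / [sqrt(2π·14N) (14N/e)^(14N)]
     = (2π N)^(14/2) / sqrt(2π·14N) · (N/(14N))^(14N)
     = (2π N)^((14−1)/2) / sqrt(14) · 14^(−14N).
Since 14^14 > 1, the factor 14^(−14N) decays exponentially, so the ratio → 0. Substituting N = 13n gives the stated form.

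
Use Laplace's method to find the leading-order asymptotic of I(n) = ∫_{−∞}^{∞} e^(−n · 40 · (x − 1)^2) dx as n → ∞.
I(n) = sqrt(π/(40n))

Here φ(x) = 40 · (x − 1)^2 has its unique minimum at x* = 1 with φ(x*) = 0 and φ''(x*) = 80. Laplace's method gives
  I(n) ~ e^(−n φ(x*)) · sqrt(2π / (n · φ''(x*))) = sqrt(2π / (80n)) = sqrt(π/(40n)).
This is exact: substituting u = (x − 1)·sqrt(40n) gives I(n) = (1/sqrt(40n)) ∫_{−∞}^{∞} e^(−u^2) du = sqrt(π/(40n)).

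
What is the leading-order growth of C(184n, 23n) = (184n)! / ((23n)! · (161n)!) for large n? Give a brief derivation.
C(184n, 23n) ~ (16777216/823543)^(23n) · sqrt(4/(7π·23n))

Write N = 23n. Apply Stirling to each factorial:
  (8N)! ~ sqrt(2π·8N) · (8N/e)^(8N),
  N! ~ sqrt(2π N) · (N/e)^N,
  (7N)! ~ sqrt(2π·7N) · (7N/e)^(7N).
The exponential factors combine to (8N)^(8N) / (N^N · (7N)^(7N)) = 8^(8N)/7^(7N) = (8^8/7^7)^N = (16777216/823543)^N.
The square-root prefactors combine to sqrt(2π·8N) / (sqrt(2π N)·sqrt(2π·7N)) = sqrt(8 / (2π·7·N)) = sqrt(4/(7π·23n)).
Substituting N = 23n: C(184n, 23n) ~ (16777216/823543)^(23n) · sqrt(4/(7π·23n)).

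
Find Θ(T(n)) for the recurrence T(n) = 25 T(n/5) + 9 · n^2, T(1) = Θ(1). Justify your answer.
T(n) = Θ(n^2 log n)

log_5 25 = 2, and f(n) = 9 · n^2 = Θ(n^(log_5 25)). This is Case 2 of the master theorem: T(n) = Θ(f(n) · log n) = Θ(n^2 log n).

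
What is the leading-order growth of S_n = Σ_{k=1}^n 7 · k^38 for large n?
S_n ~ 7 · n^39 / 39

By integral comparison (Euler-Maclaurin), Σ_{k=1}^n 7 · k^38 = 7 · ∫_0^n x^38 dx + O(n^38) = 7 · n^39/39 + O(n^38). (Equivalently, Faulhaber's formula gives the same leading term.)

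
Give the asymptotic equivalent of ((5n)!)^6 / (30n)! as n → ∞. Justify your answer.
((5n)!)^6/(30n)! ~ ((2π·5n)^(5/2) / sqrt(6)) · 6^(−6·5n)  →  0

Write N = 5n. Stirling: N! ~ sqrt(2π N)(N/e)^N and (6N)! ~ sqrt(2π·6N)·(6N/e)^(6N).
  (N!)^6/(6N)! ~ (2π N)^(6/2) (N/e)^(6N) / [sqrt(2π·6N) (6N/e)^(6N)]
     = (2π N)^(6/2) / sqrt(2π·6N) · (N/(6N))^(6N)
     = (2π N)^((6−1)/2) / sqrt(6) · 6^(−6N).
Since 6^6 > 1, the factor 6^(−6N) decays exponentially, so the ratio → 0. Substituting N = 5n gives the stated form.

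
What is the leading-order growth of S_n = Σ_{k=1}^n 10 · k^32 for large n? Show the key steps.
S_n ~ 10 · n^33 / 33

By integral comparison (Euler-Maclaurin), Σ_{k=1}^n 10 · k^32 = 10 · ∫_0^n x^32 dx + O(n^32) = 10 · n^33/33 + O(n^32). (Equivalently, Faulhaber's formula gives the same leading term.)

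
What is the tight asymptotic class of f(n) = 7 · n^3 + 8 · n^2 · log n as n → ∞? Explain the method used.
f(n) ∈ Θ(n^3)

Compare the terms by growth order. For large n, n^a · (log n)^b dominates n^a' · (log n)^b' iff a > a', or (a = a' and b > b'). Ranking the 2 terms shows the dominant one is 7 · n^3. Hence f(n) ∈ Θ(n^3).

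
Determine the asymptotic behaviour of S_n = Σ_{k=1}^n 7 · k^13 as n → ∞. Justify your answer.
S_n ~ n^14 / 2

By integral comparison (Euler-Maclaurin), Σ_{k=1}^n 7 · k^13 = 7 · ∫_0^n x^13 dx + O(n^13) = 7 · n^14/14 = n^14 / 2 + O(n^13). (Equivalently, Faulhaber's formula gives the same leading term.)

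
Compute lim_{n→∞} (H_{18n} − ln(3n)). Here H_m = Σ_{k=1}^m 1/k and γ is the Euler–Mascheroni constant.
lim = ln 6 + γ

By Euler-Maclaurin, H_m = ln m + γ + O(1/m). So
  H_{18n} − ln(3n) = ln(18n) + γ − ln(3n) + O(1/n)
                       = ln(18/3) + γ + O(1/n).
Hence the limit is ln(18/3) + γ (= ln 6).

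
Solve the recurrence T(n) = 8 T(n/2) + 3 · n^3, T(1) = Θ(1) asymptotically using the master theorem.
T(n) = Θ(n^3 log n)

log_2 8 = 3, and f(n) = 3 · n^3 = Θ(n^(log_2 8)). This is Case 2 of the master theorem: T(n) = Θ(f(n) · log n) = Θ(n^3 log n).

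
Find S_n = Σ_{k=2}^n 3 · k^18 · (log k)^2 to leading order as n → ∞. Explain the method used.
S_n ~ 3 · n^19 · (log n)^2 / 19

By integral comparison, S_n = ∫_1^n 3 · x^18 · (log x)^2 dx + O(n^18 · (log n)^2). For the integral, the leading term of ∫_1^n x^18 (log x)^2 dx is n^19/19 · (log n)^2 (by repeated integration by parts; each step lowers the log-exponent and produces a relatively O(1/log n) correction). Hence S_n ~ 3 · n^19 · (log n)^2 / 19.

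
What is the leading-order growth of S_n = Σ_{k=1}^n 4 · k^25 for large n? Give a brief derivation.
S_n ~ 2 · n^26 / 13

By integral comparison (Euler-Maclaurin), Σ_{k=1}^n 4 · k^25 = 4 · ∫_0^n x^25 dx + O(n^25) = 4 · n^26/26 = 2 · n^26 / 13 + O(n^25). (Equivalently, Faulhaber's formula gives the same leading term.)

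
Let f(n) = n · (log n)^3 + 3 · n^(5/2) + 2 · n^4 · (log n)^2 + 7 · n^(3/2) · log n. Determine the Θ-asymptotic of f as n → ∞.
f(n) ∈ Θ(n^4 · (log n)^2)

Compare the terms by growth order. For large n, n^a · (log n)^b dominates n^a' · (log n)^b' iff a > a', or (a = a' and b > b'). Ranking the 4 terms shows the dominant one is 2 · n^4 · (log n)^2. Hence f(n) ∈ Θ(n^4 · (log n)^2).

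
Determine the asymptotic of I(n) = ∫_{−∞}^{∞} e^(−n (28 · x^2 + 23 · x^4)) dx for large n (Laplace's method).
I(n) ~ sqrt(π/(28n))

φ(x) = 28 · x^2 + 23 · x^4 has its unique global minimum at x* = 0 (since φ'(x) = 56x + 92x^3 = 0 only at x = 0 for real x with both coefficients positive, and φ → ∞ as |x| → ∞). At x* = 0, φ(0) = 0 and φ''(0) = 56. Laplace's method then gives
  I(n) ~ sqrt(2π / (n · φ''(0))) · e^(−n φ(0)) = sqrt(2π / (56n)) = sqrt(π/(28n)).
The 23 · x^4 term contributes only at subleading order (an O(1/n) relative correction).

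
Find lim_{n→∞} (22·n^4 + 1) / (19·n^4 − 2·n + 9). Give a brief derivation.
lim = 22/19

For large n the leading n^4 terms dominate both numerator and denominator. Dividing top and bottom by n^4, every other term tends to 0, leaving 22/19.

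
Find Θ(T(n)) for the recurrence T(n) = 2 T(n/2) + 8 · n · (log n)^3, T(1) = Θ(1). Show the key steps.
T(n) = Θ(n · (log n)^4)

Here log_2 2 = 1 and f(n) = 8 · n · (log n)^3 = Θ(n^(log_2 2) · (log n)^3). This is the extended Case 2 of the master theorem (f matches the critical exponent up to log factors), giving T(n) = Θ(n^(log_2 2) · (log n)^(3+1)) = Θ(n · (log n)^4).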